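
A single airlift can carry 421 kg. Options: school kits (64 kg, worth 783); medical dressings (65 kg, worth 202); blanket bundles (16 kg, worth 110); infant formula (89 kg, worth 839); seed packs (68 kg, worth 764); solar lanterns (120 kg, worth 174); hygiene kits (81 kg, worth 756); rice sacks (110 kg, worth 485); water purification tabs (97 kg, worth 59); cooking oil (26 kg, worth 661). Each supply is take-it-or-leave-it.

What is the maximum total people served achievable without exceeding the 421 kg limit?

4115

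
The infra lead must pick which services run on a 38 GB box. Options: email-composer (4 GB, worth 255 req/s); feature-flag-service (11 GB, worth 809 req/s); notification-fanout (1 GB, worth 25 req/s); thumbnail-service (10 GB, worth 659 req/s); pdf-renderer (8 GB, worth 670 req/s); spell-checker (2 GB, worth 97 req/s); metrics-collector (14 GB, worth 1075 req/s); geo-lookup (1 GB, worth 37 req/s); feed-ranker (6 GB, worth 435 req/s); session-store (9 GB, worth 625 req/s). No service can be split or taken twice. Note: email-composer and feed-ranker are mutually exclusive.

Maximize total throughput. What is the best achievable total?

2846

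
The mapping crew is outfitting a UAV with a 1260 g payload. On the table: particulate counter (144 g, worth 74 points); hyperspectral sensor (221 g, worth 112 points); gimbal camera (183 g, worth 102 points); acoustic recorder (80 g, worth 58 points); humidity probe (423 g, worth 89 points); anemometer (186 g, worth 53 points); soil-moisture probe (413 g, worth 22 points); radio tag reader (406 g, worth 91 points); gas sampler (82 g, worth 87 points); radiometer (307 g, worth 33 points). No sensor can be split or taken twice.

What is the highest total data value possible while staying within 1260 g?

524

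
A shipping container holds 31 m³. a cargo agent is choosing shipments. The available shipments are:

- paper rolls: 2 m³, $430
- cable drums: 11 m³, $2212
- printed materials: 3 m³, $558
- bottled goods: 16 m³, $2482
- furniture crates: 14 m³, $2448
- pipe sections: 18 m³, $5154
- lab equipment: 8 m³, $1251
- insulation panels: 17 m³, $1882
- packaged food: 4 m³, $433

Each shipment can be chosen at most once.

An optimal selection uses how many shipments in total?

The maximum revenue within 31 m³ is 7796.
One optimal bundle: paper rolls + cable drums + pipe sections (31 m³).
Every optimal selection uses 3 shipments.

3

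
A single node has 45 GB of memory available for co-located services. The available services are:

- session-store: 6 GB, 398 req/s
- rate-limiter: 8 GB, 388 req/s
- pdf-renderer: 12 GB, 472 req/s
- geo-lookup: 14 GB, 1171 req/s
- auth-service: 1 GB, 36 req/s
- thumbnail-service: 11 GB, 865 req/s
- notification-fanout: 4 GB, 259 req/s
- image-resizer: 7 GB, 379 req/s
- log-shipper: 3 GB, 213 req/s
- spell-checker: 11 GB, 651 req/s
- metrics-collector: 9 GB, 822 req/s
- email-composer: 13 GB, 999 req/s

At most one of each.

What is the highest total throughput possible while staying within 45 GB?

3603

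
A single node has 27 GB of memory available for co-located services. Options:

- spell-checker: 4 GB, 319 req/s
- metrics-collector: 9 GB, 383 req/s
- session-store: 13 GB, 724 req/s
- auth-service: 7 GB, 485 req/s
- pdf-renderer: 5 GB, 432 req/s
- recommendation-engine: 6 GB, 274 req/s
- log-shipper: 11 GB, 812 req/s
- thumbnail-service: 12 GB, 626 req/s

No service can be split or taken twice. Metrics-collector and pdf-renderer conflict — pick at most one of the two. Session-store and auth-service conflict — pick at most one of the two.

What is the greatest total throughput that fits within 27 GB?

2048

Taking spell-checker + auth-service + pdf-renderer + log-shipper: 27 GB used, 2048 in throughput.
Every other selection either busts 27 GB or breaks a pairing rule or fails to beat 2048.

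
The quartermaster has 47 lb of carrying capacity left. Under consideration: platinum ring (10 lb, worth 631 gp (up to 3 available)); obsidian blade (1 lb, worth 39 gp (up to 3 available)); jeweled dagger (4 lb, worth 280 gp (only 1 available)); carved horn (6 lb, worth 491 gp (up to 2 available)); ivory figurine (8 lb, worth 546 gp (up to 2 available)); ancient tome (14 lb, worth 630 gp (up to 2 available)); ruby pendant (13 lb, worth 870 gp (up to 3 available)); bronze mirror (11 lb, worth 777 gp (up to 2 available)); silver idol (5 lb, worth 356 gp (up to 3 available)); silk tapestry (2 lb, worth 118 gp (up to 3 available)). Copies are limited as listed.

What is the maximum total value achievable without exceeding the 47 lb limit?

3438

Density check — carved horn 81.83, silver idol 71.20, bronze mirror 70.64 are the best per lb.
A density-first pass picks obsidian blade + jeweled dagger + 2×carved horn + bronze mirror + 3×silver idol + 2×silk tapestry — 3382 at 47 lb.
But 2×carved horn + ivory figurine + 2×bronze mirror + silver idol fits in 47 lb and reaches 3438.
That's the maximum — no swap from here does better than 3438.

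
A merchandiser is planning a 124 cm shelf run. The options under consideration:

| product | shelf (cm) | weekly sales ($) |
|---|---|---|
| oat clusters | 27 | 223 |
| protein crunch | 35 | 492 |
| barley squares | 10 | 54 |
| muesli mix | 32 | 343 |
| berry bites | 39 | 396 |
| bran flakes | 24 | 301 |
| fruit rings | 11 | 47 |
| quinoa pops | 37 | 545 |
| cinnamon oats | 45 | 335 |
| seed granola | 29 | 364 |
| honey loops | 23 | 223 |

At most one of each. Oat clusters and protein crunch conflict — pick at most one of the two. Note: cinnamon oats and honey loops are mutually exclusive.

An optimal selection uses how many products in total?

Best achievable weekly sales is 1624.
protein crunch + quinoa pops + seed granola + honey loops hits 1624 at 124 cm.
All optima have 4 products.

4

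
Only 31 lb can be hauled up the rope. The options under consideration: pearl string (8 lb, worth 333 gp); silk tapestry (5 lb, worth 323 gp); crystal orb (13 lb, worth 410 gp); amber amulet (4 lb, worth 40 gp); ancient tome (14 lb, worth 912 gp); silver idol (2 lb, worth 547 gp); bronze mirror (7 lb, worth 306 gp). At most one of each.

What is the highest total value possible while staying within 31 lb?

Density check — silver idol 273.50, ancient tome 65.14, silk tapestry 64.60, bronze mirror 43.71 are the best per lb.
Filling by ratio: silk tapestry + ancient tome + silver idol + bronze mirror for 2088, with 3 lb left unused.
The 7 lb tied up in bronze mirror is better spent on pearl string — total rises to 2115 (29 lb).
Next best is pearl string + ancient tome + silver idol + bronze mirror at 2098 (31 lb) — short by 17.

2115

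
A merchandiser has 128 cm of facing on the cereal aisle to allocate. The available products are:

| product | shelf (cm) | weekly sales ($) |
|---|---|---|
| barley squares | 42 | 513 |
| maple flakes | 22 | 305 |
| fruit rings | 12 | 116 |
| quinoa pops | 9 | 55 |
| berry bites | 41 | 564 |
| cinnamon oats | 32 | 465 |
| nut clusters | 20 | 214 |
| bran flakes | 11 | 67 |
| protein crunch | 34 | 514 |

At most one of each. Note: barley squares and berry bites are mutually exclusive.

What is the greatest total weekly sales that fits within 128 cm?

Density check — protein crunch 15.12, cinnamon oats 14.53, maple flakes 13.86 are the best per cm.
Taking the top-ratio products first gives maple flakes + fruit rings + cinnamon oats + nut clusters + protein crunch for 1614 (120 cm).
Replace maple flakes and fruit rings with berry bites: the trade gains 143 net, giving 1757 at 127 cm.
Runner-up fruit rings + quinoa pops + berry bites + cinnamon oats + protein crunch tops out at 1714.

1757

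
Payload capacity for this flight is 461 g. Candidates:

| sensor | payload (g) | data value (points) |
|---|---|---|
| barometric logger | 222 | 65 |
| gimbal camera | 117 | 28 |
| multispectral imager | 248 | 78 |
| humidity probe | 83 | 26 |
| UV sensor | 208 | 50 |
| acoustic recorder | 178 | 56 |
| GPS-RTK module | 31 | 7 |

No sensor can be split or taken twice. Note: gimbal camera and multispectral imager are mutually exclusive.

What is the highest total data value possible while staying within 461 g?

Multispectral imager + acoustic recorder + GPS-RTK module uses 457 of the 461 g and totals 141.

141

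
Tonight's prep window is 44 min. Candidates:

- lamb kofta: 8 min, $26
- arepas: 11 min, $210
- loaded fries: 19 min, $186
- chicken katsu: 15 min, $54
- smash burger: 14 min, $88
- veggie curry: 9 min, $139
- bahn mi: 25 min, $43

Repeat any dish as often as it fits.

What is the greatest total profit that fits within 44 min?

840

By profit per min: arepas 19.09, veggie curry 15.44, loaded fries 9.79 lead.
4×arepas uses 44 of the 44 min and totals 840.
Nothing else within 44 min beats 840.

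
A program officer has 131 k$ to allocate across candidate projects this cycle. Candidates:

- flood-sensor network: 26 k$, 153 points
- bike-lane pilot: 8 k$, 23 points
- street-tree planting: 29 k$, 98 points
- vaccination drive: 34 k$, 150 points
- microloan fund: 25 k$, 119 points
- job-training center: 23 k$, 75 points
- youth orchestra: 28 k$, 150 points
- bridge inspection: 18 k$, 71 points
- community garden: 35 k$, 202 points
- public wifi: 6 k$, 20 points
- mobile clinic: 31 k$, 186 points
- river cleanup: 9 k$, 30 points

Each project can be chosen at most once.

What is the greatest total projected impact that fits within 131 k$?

Filling by ratio: flood-sensor network + youth orchestra + community garden + public wifi + mobile clinic for 711, with 5 k$ left unused.
The 6 k$ tied up in public wifi is better spent on river cleanup — total rises to 721 (129 k$).
The closest alternative, flood-sensor network + bike-lane pilot + youth orchestra + community garden + mobile clinic, reaches only 714.

721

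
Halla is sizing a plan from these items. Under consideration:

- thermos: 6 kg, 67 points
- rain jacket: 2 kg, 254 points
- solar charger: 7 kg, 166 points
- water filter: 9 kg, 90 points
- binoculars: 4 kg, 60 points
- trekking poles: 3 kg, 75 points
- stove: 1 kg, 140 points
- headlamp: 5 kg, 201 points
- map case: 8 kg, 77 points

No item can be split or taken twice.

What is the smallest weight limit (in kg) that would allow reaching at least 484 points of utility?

8

Need the lightest bundle worth ≥ 484.
rain jacket + stove + headlamp: 595 utility at 8 kg.
Below 8 kg the best achievable stays under 484.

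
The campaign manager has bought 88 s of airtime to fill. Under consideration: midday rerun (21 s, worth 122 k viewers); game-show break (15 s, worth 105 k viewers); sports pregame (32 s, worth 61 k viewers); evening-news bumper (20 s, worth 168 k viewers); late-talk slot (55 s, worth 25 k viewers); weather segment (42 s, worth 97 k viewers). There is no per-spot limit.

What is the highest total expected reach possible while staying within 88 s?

672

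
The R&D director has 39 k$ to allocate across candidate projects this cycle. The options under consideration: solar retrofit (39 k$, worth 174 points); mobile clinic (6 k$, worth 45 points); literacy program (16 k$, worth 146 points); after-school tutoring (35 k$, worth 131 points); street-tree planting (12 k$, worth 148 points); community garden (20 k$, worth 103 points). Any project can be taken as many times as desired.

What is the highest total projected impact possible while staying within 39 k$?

The ratio ordering already packs tightly: 3×street-tree planting, 36 k$, 444.
The spare 3 k$ is too small for any remaining project, and no exchange beats 444.

444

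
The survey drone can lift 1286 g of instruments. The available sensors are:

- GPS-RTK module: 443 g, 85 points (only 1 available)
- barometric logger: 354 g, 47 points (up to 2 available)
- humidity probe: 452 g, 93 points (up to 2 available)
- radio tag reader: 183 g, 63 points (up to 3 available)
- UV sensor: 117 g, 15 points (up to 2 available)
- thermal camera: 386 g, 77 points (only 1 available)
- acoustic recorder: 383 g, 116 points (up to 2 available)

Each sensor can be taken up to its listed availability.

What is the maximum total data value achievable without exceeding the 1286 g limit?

Ranking by ratio (data value/g): radio tag reader 0.34, acoustic recorder 0.30, humidity probe 0.21.
Taking the top-ratio sensors first gives barometric logger + 3×radio tag reader + acoustic recorder for 352 (1286 g).
The 537 g tied up in barometric logger and radio tag reader is better spent on UV sensor + acoustic recorder — total rises to 373 (1249 g).
That's the maximum — no swap from here does better than 373.

373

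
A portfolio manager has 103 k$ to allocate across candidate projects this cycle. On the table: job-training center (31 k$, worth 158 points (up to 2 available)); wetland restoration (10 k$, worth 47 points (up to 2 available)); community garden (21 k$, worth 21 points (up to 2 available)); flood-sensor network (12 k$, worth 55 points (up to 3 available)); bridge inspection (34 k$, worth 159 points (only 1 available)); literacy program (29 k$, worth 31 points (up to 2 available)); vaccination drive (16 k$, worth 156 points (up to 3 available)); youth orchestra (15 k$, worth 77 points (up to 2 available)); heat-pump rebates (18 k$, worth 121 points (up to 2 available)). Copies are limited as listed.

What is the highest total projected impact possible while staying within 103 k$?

Taking 3×vaccination drive + youth orchestra + 2×heat-pump rebates: 99 k$ used, 787 in projected impact.
The spare 4 k$ is too small for any remaining project, and no exchange beats 787.

787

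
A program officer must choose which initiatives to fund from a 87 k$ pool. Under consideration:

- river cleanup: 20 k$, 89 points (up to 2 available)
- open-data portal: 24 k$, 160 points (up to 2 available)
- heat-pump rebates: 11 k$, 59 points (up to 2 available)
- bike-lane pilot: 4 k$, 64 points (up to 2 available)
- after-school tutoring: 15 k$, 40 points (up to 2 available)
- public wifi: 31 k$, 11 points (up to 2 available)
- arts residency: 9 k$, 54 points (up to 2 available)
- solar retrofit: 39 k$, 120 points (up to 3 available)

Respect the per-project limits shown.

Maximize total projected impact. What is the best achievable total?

620

By projected impact per k$: bike-lane pilot 16.00, open-data portal 6.67, arts residency 6.00, heat-pump rebates 5.36 lead.
Greedy by ratio would take 2×open-data portal + heat-pump rebates + 2×bike-lane pilot + 2×arts residency: 85 k$ used, total 615.
Replace arts residency with heat-pump rebates: the trade gains 5 net, giving 620 at 87 k$.
Every other selection either busts 87 k$ or exceeds an availability limit or fails to beat 620.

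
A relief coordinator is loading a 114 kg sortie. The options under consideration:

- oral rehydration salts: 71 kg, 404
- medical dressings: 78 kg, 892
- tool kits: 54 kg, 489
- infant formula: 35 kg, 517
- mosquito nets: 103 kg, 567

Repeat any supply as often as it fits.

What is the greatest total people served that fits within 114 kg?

1551

3×infant formula uses 105 of the 114 kg and totals 1551.
Every other selection either busts 114 kg or fails to beat 1551.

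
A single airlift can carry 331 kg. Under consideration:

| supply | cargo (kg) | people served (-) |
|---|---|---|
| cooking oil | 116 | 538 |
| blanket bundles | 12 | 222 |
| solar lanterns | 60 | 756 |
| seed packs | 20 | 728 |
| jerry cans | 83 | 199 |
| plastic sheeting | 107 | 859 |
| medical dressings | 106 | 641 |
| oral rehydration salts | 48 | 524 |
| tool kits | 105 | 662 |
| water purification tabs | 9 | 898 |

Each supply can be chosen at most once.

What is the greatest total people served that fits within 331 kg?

4125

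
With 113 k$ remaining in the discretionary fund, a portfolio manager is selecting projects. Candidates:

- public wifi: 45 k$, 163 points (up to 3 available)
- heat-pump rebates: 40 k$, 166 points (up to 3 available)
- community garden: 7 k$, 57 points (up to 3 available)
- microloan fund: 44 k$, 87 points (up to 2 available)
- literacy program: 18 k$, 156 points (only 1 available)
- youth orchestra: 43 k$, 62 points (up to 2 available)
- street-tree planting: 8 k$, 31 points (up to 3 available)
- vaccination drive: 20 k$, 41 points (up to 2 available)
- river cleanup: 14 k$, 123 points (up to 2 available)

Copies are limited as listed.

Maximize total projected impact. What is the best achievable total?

Best packing: heat-pump rebates + 3×community garden + literacy program + 2×river cleanup — 107 k$, 739 total.
The spare 6 k$ is too small for any remaining project, and no exchange beats 739.

739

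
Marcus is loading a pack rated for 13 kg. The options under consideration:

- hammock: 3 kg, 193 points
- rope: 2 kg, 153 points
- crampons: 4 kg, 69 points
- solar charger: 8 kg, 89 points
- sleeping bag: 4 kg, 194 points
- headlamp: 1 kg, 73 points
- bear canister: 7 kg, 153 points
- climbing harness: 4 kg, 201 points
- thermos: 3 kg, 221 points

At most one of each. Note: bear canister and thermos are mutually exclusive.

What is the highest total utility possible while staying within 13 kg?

841

Taking hammock + rope + headlamp + climbing harness + thermos: 13 kg used, 841 in utility.
Next best is hammock + rope + sleeping bag + headlamp + thermos at 834 (13 kg) — short by 7.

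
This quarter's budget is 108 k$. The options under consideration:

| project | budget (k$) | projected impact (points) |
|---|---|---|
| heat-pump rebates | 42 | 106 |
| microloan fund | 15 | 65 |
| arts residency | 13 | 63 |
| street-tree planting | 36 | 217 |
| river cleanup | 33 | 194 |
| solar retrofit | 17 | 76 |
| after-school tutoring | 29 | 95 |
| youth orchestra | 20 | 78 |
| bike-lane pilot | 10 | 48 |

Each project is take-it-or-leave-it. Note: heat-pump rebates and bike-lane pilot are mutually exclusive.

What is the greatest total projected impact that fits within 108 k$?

Ranking by ratio (projected impact/k$): street-tree planting 6.03, river cleanup 5.88, arts residency 4.85.
Taking microloan fund + arts residency + street-tree planting + river cleanup + bike-lane pilot: 107 k$ used, 587 in projected impact.

587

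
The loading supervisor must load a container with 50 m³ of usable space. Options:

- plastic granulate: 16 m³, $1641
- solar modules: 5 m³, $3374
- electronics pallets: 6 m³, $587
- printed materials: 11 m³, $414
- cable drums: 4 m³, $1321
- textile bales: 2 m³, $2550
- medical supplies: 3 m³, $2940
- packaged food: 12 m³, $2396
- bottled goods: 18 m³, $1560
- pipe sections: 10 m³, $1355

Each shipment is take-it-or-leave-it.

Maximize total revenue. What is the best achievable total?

14809

Filling by ratio: solar modules + electronics pallets + cable drums + textile bales + medical supplies + packaged food + pipe sections for 14523, with 8 m³ left unused.
Replace pipe sections with plastic granulate: the trade gains 286 net, giving 14809 at 48 m³.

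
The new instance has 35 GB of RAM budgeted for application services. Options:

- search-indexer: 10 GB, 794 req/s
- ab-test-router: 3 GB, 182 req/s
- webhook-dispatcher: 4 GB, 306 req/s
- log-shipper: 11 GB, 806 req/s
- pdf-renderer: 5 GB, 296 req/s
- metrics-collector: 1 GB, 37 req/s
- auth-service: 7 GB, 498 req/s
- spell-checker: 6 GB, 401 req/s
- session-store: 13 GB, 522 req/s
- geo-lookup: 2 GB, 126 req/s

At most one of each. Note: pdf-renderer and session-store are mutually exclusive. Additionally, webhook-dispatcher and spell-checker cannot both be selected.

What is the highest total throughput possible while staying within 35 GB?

A density-first pass picks search-indexer + webhook-dispatcher + log-shipper + metrics-collector + auth-service + geo-lookup — 2567 at 35 GB.
The 3 GB tied up in metrics-collector and geo-lookup is better spent on ab-test-router — total rises to 2586 (35 GB).

2586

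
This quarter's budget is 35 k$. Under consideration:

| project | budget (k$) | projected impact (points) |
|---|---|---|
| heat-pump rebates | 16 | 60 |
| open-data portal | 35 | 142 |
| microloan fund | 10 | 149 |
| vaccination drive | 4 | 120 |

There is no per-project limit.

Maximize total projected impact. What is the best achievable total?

960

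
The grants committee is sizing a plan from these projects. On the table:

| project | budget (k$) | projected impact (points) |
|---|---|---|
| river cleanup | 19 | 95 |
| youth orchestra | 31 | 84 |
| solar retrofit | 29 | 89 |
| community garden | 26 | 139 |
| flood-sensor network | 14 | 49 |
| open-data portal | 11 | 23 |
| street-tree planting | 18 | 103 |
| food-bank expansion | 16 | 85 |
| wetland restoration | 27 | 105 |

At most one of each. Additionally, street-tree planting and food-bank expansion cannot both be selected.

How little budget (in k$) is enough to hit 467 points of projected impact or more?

Look for the lowest-budget combination reaching 467.
Taking river cleanup + community garden + flood-sensor network + food-bank expansion + wetland restoration gives 473 (≥ 467) for 102 k$.
Below 102 k$ the best achievable stays under 467.

102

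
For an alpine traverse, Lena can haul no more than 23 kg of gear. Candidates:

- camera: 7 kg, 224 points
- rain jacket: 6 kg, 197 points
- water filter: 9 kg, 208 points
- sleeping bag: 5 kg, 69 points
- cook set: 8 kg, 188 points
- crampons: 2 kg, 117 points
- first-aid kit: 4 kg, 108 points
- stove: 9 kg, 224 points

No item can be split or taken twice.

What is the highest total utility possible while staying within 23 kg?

726

By utility per kg: crampons 58.50, rain jacket 32.83, camera 32.00 lead.
The ratio heuristic lands on camera + rain jacket + crampons + first-aid kit (646) but leaves 4 kg idle.
Dropping first-aid kit frees 4 kg; slotting in cook set (8 kg) lifts the total to 726 at 23 kg.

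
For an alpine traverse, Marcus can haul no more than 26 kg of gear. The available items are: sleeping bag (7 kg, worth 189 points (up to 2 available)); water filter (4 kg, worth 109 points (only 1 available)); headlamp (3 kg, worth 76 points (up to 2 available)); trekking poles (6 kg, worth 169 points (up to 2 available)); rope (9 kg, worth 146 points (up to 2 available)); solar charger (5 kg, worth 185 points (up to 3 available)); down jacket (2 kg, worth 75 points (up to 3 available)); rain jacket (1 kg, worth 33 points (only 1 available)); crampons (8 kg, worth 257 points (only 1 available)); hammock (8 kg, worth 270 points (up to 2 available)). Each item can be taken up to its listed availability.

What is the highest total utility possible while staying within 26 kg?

Density check — down jacket 37.50, solar charger 37.00, hammock 33.75, rain jacket 33.00 are the best per kg.
Taking the top-ratio items first gives water filter + 3×solar charger + 3×down jacket + rain jacket for 922 (26 kg).
The 8 kg tied up in water filter and 2×down jacket is better spent on hammock — total rises to 933 (26 kg).

933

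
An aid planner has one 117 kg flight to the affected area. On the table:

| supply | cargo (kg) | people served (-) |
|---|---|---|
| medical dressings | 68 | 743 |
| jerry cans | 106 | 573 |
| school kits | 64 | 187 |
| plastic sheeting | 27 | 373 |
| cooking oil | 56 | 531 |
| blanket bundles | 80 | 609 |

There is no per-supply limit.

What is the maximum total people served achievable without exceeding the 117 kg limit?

1492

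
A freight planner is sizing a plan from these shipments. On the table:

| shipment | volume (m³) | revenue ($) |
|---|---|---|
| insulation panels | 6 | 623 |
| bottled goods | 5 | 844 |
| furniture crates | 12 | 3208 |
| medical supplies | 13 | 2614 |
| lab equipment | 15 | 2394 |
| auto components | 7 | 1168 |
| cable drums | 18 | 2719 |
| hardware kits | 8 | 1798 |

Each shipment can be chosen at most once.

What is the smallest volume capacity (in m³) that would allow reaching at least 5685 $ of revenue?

Need the lightest bundle worth ≥ 5685.
furniture crates + medical supplies reaches 5822 using 25 m³.
Any bundle with less than 25 m³ falls short of 5685.

25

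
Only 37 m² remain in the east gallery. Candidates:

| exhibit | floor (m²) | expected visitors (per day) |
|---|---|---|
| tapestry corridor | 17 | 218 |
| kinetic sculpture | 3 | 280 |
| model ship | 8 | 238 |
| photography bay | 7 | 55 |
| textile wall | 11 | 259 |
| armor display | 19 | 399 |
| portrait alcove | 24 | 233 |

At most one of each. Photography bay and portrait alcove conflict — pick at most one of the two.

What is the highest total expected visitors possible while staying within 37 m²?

972

Greedy by ratio would take kinetic sculpture + model ship + photography bay + textile wall: 29 m² used, total 832.
Replace textile wall with armor display: the trade gains 140 net, giving 972 at 37 m².
That's the maximum — no feasible swap from here does better than 972.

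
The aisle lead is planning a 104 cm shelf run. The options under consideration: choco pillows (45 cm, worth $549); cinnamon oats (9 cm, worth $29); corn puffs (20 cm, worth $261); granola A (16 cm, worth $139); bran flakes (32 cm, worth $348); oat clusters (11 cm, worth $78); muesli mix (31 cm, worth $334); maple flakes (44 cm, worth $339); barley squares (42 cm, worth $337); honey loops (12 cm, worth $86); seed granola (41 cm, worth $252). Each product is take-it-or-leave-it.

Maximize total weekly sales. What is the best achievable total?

The ratio ordering already packs tightly: choco pillows + corn puffs + bran flakes, 97 cm, 1158.
Next best is choco pillows + corn puffs + muesli mix at 1144 (96 cm) — short by 14.

1158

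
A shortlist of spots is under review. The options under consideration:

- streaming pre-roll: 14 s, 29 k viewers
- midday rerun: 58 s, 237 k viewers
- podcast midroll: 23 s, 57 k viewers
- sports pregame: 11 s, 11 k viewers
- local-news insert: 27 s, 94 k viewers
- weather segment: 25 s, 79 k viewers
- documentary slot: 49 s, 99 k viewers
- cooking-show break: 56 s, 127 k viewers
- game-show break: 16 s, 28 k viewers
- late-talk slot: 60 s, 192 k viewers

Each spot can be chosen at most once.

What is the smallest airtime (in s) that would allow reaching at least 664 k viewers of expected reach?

Need the lightest bundle worth ≥ 664.
Taking midday rerun + podcast midroll + sports pregame + local-news insert + weather segment + late-talk slot gives 670 (≥ 664) for 204 s.
Below 204 s the best achievable stays under 664.

204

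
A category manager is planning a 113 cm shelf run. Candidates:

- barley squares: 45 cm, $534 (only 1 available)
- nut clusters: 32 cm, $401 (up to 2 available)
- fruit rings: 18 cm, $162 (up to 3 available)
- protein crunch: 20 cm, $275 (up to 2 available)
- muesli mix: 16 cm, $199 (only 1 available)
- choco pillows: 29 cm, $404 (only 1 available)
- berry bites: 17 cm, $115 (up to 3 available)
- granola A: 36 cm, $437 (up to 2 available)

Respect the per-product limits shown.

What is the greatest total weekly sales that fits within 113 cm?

1481

Greedy by ratio would take nut clusters + 2×protein crunch + choco pillows: 101 cm used, total 1355.
Dropping protein crunch frees 20 cm; slotting in nut clusters (32 cm) lifts the total to 1481 at 113 cm.
Nothing else within 113 cm beats 1481.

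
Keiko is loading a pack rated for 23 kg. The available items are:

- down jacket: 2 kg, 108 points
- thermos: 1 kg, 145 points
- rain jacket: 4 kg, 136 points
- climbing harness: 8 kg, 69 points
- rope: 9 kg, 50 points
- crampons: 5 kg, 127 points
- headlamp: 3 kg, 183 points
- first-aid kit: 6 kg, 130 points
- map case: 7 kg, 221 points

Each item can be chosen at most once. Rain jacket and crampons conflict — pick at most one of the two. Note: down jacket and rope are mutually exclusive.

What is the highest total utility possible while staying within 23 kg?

Density check — thermos 145.00, headlamp 61.00, down jacket 54.00 are the best per kg.
Best packing: down jacket + thermos + rain jacket + headlamp + first-aid kit + map case — 23 kg, 923 total.
Every other selection either busts 23 kg or breaks a pairing rule or fails to beat 923.

923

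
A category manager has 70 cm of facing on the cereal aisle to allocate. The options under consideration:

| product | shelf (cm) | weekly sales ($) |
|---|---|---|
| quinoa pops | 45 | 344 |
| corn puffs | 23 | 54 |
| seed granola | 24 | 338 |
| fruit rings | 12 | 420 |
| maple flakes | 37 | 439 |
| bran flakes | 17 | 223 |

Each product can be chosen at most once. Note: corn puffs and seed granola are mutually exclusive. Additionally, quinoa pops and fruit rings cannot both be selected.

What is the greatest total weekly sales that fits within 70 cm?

1082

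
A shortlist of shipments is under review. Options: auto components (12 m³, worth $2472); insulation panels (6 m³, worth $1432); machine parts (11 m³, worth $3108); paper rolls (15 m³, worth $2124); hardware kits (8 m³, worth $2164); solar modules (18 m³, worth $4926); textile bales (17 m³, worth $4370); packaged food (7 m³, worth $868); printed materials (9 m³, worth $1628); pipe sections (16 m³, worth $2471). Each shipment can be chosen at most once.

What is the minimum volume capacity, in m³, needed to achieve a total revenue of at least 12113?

46

Look for the lowest-volume combination reaching 12113.
machine parts + solar modules + textile bales: 12404 revenue at 46 m³.
Below 46 m³ the best achievable stays under 12113.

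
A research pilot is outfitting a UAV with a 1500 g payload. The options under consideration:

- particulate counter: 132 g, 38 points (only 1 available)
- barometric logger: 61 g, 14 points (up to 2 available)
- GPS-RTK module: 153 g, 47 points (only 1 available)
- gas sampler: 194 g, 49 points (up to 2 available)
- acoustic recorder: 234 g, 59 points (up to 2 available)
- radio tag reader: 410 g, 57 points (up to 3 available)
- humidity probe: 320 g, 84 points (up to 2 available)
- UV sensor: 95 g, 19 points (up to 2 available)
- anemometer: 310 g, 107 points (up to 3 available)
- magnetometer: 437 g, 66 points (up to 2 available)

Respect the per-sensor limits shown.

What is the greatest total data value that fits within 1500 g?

471

By data value per g: anemometer 0.35, GPS-RTK module 0.31, particulate counter 0.29, humidity probe 0.26 lead.
A density-first pass picks particulate counter + barometric logger + GPS-RTK module + gas sampler + 3×anemometer — 469 at 1470 g.
Using the slack differently, GPS-RTK module + humidity probe + UV sensor + 3×anemometer comes to 471 at 1498 g.
Every other selection either busts 1500 g or exceeds an availability limit or fails to beat 471.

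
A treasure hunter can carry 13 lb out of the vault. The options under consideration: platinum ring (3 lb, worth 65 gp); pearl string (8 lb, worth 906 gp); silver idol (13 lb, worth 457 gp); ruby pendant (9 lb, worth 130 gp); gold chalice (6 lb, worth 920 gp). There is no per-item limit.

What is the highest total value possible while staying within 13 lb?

1840

The ratio ordering already packs tightly: 2×gold chalice, 12 lb, 1840.
The spare 1 lb is too small for any remaining item, and no exchange beats 1840.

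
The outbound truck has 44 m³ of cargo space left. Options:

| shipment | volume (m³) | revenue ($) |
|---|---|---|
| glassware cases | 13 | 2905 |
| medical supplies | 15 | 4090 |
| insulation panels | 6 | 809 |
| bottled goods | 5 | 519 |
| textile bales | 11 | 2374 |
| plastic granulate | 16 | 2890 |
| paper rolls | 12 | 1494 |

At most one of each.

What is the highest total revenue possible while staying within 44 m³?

By revenue per m³: medical supplies 272.67, glassware cases 223.46, textile bales 215.82, plastic granulate 180.62 lead.
Glassware cases + medical supplies + bottled goods + textile bales uses 44 of the 44 m³ and totals 9888.
Runner-up glassware cases + medical supplies + plastic granulate tops out at 9885.

9888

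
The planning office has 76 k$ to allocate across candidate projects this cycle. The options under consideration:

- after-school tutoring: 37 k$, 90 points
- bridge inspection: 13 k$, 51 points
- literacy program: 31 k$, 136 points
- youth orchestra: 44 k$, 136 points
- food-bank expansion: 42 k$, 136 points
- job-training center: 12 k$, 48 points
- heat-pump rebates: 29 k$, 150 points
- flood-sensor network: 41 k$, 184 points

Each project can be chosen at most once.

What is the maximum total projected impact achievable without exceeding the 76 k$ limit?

A density-first pass picks heat-pump rebates + flood-sensor network — 334 at 70 k$.
The 41 k$ tied up in flood-sensor network is better spent on bridge inspection + literacy program — total rises to 337 (73 k$).
Nothing else within 76 k$ beats 337.

337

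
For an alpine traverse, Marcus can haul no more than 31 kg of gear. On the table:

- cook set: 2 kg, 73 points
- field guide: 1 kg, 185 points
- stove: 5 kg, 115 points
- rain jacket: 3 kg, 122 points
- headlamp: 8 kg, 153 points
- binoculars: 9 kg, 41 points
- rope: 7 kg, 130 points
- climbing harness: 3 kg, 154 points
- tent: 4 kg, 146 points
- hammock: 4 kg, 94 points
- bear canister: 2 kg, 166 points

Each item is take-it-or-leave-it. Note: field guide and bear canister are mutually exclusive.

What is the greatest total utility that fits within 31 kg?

1042

Best packing: cook set + field guide + stove + rain jacket + headlamp + climbing harness + tent + hammock — 30 kg, 1042 total.
Every other selection either busts 31 kg or breaks a pairing rule or fails to beat 1042.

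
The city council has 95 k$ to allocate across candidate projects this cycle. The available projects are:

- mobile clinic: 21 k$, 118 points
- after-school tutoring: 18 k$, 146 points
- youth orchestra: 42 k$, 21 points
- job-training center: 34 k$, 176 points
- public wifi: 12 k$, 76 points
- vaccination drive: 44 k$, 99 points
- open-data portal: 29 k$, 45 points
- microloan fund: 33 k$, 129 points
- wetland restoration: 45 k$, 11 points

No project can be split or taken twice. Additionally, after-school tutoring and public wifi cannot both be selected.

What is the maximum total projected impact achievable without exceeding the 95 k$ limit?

451

After-school tutoring + job-training center + microloan fund uses 85 of the 95 k$ and totals 451.
The spare 10 k$ is too small for any remaining project, and no feasible exchange beats 451.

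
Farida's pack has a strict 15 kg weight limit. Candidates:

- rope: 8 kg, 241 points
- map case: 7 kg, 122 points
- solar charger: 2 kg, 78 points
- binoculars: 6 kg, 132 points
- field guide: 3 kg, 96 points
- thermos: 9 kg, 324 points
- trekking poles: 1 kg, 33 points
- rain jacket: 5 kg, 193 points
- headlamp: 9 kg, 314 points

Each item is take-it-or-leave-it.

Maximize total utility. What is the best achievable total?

Ranking by ratio (utility/kg): solar charger 39.00, rain jacket 38.60, thermos 36.00.
The ratio heuristic lands on solar charger + field guide + trekking poles + rain jacket (400) but leaves 4 kg idle.
Replace solar charger and field guide with thermos: the trade gains 150 net, giving 550 at 15 kg.
Every other selection either busts 15 kg or fails to beat 550.

550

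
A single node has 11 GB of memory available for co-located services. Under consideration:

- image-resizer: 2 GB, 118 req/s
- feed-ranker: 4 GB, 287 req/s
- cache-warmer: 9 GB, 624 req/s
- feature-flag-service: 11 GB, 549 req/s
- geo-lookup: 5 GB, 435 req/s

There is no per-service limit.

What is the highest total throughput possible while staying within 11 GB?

870

Ranking by ratio (throughput/GB): geo-lookup 87.00, feed-ranker 71.75, cache-warmer 69.33, image-resizer 59.00.
2×geo-lookup uses 10 of the 11 GB and totals 870.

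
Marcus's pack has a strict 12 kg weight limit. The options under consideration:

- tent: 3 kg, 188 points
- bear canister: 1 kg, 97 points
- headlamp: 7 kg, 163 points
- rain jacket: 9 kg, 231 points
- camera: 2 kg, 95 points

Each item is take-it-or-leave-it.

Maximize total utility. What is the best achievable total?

Density check — bear canister 97.00, tent 62.67, camera 47.50 are the best per kg.
Filling by ratio: tent + bear canister + camera for 380, with 6 kg left unused.
Replace camera with headlamp: the trade gains 68 net, giving 448 at 11 kg.

448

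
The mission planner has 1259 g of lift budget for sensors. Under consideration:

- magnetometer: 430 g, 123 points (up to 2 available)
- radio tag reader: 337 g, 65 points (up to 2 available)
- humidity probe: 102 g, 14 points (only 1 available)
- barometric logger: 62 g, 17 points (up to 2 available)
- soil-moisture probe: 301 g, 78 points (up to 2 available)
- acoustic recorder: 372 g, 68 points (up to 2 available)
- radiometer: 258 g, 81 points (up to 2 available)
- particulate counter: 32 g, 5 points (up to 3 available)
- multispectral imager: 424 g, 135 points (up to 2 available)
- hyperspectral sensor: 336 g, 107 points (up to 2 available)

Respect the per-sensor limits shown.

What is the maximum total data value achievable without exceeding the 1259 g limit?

Density check — hyperspectral sensor 0.32, multispectral imager 0.32, radiometer 0.31, magnetometer 0.29 are the best per g.
A density-first pass picks 2×barometric logger + particulate counter + multispectral imager + 2×hyperspectral sensor — 388 at 1252 g.
The 430 g tied up in barometric logger and particulate counter and hyperspectral sensor is better spent on multispectral imager — total rises to 394 (1246 g).
Every other selection either busts 1259 g or exceeds an availability limit or fails to beat 394.

394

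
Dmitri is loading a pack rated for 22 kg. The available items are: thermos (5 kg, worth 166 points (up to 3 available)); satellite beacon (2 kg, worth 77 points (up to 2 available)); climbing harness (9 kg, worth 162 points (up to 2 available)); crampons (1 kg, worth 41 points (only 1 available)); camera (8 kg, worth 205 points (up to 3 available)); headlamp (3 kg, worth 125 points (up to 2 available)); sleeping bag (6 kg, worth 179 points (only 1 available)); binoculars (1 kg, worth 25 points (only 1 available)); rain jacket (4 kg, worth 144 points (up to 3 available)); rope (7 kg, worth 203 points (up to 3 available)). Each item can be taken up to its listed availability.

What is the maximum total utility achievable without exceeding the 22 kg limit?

836

The ratio heuristic lands on 2×satellite beacon + crampons + 2×headlamp + binoculars + 2×rain jacket (758) but leaves 2 kg idle.
The 2 kg tied up in crampons and binoculars is better spent on rain jacket — total rises to 836 (22 kg).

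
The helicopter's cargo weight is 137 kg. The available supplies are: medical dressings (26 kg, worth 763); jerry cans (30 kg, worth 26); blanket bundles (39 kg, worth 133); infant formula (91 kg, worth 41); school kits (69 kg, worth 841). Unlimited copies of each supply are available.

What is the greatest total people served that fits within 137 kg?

3815

Density check — medical dressings 29.35, school kits 12.19, blanket bundles 3.41, jerry cans 0.87 are the best per kg.
Best packing: 5×medical dressings — 130 kg, 3815 total.
No other feasible combination exceeds 3815.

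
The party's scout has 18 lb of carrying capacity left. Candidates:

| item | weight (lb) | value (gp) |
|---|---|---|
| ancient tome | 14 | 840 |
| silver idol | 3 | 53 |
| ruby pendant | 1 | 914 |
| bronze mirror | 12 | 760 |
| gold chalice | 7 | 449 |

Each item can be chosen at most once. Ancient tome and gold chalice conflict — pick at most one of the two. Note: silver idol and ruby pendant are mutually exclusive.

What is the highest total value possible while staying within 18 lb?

Ancient tome + ruby pendant uses 15 of the 18 lb and totals 1754.

1754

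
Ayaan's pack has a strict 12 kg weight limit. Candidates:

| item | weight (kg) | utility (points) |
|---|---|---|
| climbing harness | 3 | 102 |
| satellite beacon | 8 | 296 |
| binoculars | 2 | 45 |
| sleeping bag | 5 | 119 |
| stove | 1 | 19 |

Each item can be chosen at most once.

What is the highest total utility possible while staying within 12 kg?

Taking climbing harness + satellite beacon + stove: 12 kg used, 417 in utility.

417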